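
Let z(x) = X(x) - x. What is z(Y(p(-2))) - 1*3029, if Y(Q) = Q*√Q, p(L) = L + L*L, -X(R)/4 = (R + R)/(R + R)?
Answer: -3033 - 2*√2 ≈ -3035.8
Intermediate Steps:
X(R) = -4 (X(R) = -4*(R + R)/(R + R) = -4*2*R/(2*R) = -4*2*R*1/(2*R) = -4*1 = -4)
p(L) = L + L²
Y(Q) = Q^(3/2)
z(x) = -4 - x
z(Y(p(-2))) - 1*3029 = (-4 - (-2*(1 - 2))^(3/2)) - 1*3029 = (-4 - (-2*(-1))^(3/2)) - 3029 = (-4 - 2^(3/2)) - 3029 = (-4 - 2*√2) - 3029 = -3033 - 2*√2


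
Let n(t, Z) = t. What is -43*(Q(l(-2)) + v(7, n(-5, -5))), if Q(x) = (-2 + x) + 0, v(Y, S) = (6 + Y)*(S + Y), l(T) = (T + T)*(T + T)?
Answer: -1720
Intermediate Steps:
l(T) = 4*T**2 (l(T) = (2*T)*(2*T) = 4*T**2)
Q(x) = -2 + x
-43*(Q(l(-2)) + v(7, n(-5, -5))) = -43*((-2 + 4*(-2)**2) + (7**2 + 6*(-5) + 6*7 - 5*7)) = -43*((-2 + 4*4) + (49 - 30 + 42 - 35)) = -43*((-2 + 16) + 26) = -43*(14 + 26) = -43*40 = -1720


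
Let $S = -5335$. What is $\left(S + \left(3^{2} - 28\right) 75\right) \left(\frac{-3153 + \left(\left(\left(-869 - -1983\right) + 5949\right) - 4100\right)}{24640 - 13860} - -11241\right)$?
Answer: $- \frac{40958093020}{539} \approx -7.5989 \cdot 10^{7}$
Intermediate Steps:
$\left(S + \left(3^{2} - 28\right) 75\right) \left(\frac{-3153 + \left(\left(\left(-869 - -1983\right) + 5949\right) - 4100\right)}{24640 - 13860} - -11241\right) = \left(-5335 + \left(3^{2} - 28\right) 75\right) \left(\frac{-3153 + \left(\left(\left(-869 - -1983\right) + 5949\right) - 4100\right)}{24640 - 13860} - -11241\right) = \left(-5335 + \left(9 - 28\right) 75\right) \left(\frac{-3153 + \left(\left(\left(-869 + 1983\right) + 5949\right) - 4100\right)}{10780} + \left(-6123 + 17364\right)\right) = \left(-5335 - 1425\right) \left(\left(-3153 + \left(\left(1114 + 5949\right) - 4100\right)\right) \frac{1}{10780} + 11241\right) = \left(-5335 - 1425\right) \left(\left(-3153 + \left(7063 - 4100\right)\right) \frac{1}{10780} + 11241\right) = - 6760 \left(\left(-3153 + 2963\right) \frac{1}{10780} + 11241\right) = - 6760 \left(\left(-190\right) \frac{1}{10780} + 11241\right) = - 6760 \left(- \frac{19}{1078} + 11241\right) = \left(-6760\right) \frac{12117779}{1078} = - \frac{40958093020}{539}$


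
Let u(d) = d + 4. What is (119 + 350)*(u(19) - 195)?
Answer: -80668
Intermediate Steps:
u(d) = 4 + d
(119 + 350)*(u(19) - 195) = (119 + 350)*((4 + 19) - 195) = 469*(23 - 195) = 469*(-172) = -80668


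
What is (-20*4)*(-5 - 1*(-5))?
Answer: 0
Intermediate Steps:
(-20*4)*(-5 - 1*(-5)) = -80*(-5 + 5) = -80*0 = 0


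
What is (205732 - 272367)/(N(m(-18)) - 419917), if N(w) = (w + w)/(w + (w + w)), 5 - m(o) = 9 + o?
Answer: 199905/1259749 ≈ 0.15869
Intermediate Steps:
m(o) = -4 - o (m(o) = 5 - (9 + o) = 5 + (-9 - o) = -4 - o)
N(w) = ⅔ (N(w) = (2*w)/(w + 2*w) = (2*w)/((3*w)) = (2*w)*(1/(3*w)) = ⅔)
(205732 - 272367)/(N(m(-18)) - 419917) = (205732 - 272367)/(⅔ - 419917) = -66635/(-1259749/3) = -66635*(-3/1259749) = 199905/1259749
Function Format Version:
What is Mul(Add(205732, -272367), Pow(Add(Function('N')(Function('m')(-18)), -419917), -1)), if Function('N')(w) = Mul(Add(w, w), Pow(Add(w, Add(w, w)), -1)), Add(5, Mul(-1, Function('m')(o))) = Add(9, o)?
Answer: Rational(199905, 1259749) ≈ 0.15869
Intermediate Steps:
Function('m')(o) = Add(-4, Mul(-1, o)) (Function('m')(o) = Add(5, Mul(-1, Add(9, o))) = Add(5, Add(-9, Mul(-1, o))) = Add(-4, Mul(-1, o)))
Function('N')(w) = Rational(2, 3) (Function('N')(w) = Mul(Mul(2, w), Pow(Add(w, Mul(2, w)), -1)) = Mul(Mul(2, w), Pow(Mul(3, w), -1)) = Mul(Mul(2, w), Mul(Rational(1, 3), Pow(w, -1))) = Rational(2, 3))
Mul(Add(205732, -272367), Pow(Add(Function('N')(Function('m')(-18)), -419917), -1)) = Mul(Add(205732, -272367), Pow(Add(Rational(2, 3), -419917), -1)) = Mul(-66635, Pow(Rational(-1259749, 3), -1)) = Mul(-66635, Rational(-3, 1259749)) = Rational(199905, 1259749)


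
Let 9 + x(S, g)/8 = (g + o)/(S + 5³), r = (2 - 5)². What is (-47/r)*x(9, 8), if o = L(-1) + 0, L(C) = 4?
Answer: 74824/201 ≈ 372.26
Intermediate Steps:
r = 9 (r = (-3)² = 9)
o = 4 (o = 4 + 0 = 4)
x(S, g) = -72 + 8*(4 + g)/(125 + S) (x(S, g) = -72 + 8*((g + 4)/(S + 5³)) = -72 + 8*((4 + g)/(S + 125)) = -72 + 8*((4 + g)/(125 + S)) = -72 + 8*(4 + g)/(125 + S))
(-47/r)*x(9, 8) = (-47/9)*(8*(-1121 + 8 - 9*9)/(125 + 9)) = (-47*⅑)*(8*(-1121 + 8 - 81)/134) = -376*(-1194)/(9*134) = -47/9*(-4776/67) = 74824/201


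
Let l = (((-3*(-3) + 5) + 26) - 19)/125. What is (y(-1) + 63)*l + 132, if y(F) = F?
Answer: 17802/125 ≈ 142.42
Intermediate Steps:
l = 21/125 (l = (((9 + 5) + 26) - 19)*(1/125) = ((14 + 26) - 19)*(1/125) = (40 - 19)*(1/125) = 21*(1/125) = 21/125 ≈ 0.16800)
(y(-1) + 63)*l + 132 = (-1 + 63)*(21/125) + 132 = 62*(21/125) + 132 = 1302/125 + 132 = 17802/125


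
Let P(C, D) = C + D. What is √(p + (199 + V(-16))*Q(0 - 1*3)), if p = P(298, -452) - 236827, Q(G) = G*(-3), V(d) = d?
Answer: I*√235334 ≈ 485.11*I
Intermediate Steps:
Q(G) = -3*G
p = -236981 (p = (298 - 452) - 236827 = -154 - 236827 = -236981)
√(p + (199 + V(-16))*Q(0 - 1*3)) = √(-236981 + (199 - 16)*(-3*(0 - 1*3))) = √(-236981 + 183*(-3*(0 - 3))) = √(-236981 + 183*(-3*(-3))) = √(-236981 + 183*9) = √(-236981 + 1647) = √(-235334) = I*√235334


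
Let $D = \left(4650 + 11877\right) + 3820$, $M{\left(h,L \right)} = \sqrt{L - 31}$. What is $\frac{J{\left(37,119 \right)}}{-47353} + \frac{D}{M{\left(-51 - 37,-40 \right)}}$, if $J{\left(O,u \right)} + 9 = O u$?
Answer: $- \frac{4394}{47353} - \frac{20347 i \sqrt{71}}{71} \approx -0.092792 - 2414.7 i$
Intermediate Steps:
$J{\left(O,u \right)} = -9 + O u$
$M{\left(h,L \right)} = \sqrt{-31 + L}$
$D = 20347$ ($D = 16527 + 3820 = 20347$)
$\frac{J{\left(37,119 \right)}}{-47353} + \frac{D}{M{\left(-51 - 37,-40 \right)}} = \frac{-9 + 37 \cdot 119}{-47353} + \frac{20347}{\sqrt{-31 - 40}} = \left(-9 + 4403\right) \left(- \frac{1}{47353}\right) + \frac{20347}{\sqrt{-71}} = 4394 \left(- \frac{1}{47353}\right) + \frac{20347}{i \sqrt{71}} = - \frac{4394}{47353} + 20347 \left(- \frac{i \sqrt{71}}{71}\right) = - \frac{4394}{47353} - \frac{20347 i \sqrt{71}}{71}$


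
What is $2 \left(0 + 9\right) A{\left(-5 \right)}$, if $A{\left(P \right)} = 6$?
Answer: $108$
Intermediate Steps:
$2 \left(0 + 9\right) A{\left(-5 \right)} = 2 \left(0 + 9\right) 6 = 2 \cdot 9 \cdot 6 = 18 \cdot 6 = 108$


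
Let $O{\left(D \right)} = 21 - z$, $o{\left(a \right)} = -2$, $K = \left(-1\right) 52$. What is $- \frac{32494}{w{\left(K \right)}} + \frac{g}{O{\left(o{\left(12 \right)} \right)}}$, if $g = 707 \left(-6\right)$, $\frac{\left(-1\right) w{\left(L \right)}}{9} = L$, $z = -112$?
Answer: $- \frac{450497}{4446} \approx -101.33$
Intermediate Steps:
$K = -52$
$w{\left(L \right)} = - 9 L$
$g = -4242$
$O{\left(D \right)} = 133$ ($O{\left(D \right)} = 21 - -112 = 21 + 112 = 133$)
$- \frac{32494}{w{\left(K \right)}} + \frac{g}{O{\left(o{\left(12 \right)} \right)}} = - \frac{32494}{\left(-9\right) \left(-52\right)} - \frac{4242}{133} = - \frac{32494}{468} - \frac{606}{19} = \left(-32494\right) \frac{1}{468} - \frac{606}{19} = - \frac{16247}{234} - \frac{606}{19} = - \frac{450497}{4446}$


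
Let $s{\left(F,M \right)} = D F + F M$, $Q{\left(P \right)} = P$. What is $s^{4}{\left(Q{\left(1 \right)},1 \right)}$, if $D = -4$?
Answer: $81$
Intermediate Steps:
$s{\left(F,M \right)} = - 4 F + F M$
$s^{4}{\left(Q{\left(1 \right)},1 \right)} = \left(1 \left(-4 + 1\right)\right)^{4} = \left(1 \left(-3\right)\right)^{4} = \left(-3\right)^{4} = 81$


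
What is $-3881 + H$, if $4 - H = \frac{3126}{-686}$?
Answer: $- \frac{1328248}{343} \approx -3872.4$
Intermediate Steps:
$H = \frac{2935}{343}$ ($H = 4 - \frac{3126}{-686} = 4 - 3126 \left(- \frac{1}{686}\right) = 4 - - \frac{1563}{343} = 4 + \frac{1563}{343} = \frac{2935}{343} \approx 8.5569$)
$-3881 + H = -3881 + \frac{2935}{343} = - \frac{1328248}{343}$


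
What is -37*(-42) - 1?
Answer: 1553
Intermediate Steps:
-37*(-42) - 1 = 1554 - 1 = 1553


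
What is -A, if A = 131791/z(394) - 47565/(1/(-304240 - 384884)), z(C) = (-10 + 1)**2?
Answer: -2655032959651/81 ≈ -3.2778e+10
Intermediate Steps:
z(C) = 81 (z(C) = (-9)**2 = 81)
A = 2655032959651/81 (A = 131791/81 - 47565/(1/(-304240 - 384884)) = 131791*(1/81) - 47565/(1/(-689124)) = 131791/81 - 47565/(-1/689124) = 131791/81 - 47565*(-689124) = 131791/81 + 32778183060 = 2655032959651/81 ≈ 3.2778e+10)
-A = -1*2655032959651/81 = -2655032959651/81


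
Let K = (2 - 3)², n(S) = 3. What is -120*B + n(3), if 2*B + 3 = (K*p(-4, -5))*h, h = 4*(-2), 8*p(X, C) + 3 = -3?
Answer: -177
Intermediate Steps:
p(X, C) = -¾ (p(X, C) = -3/8 + (⅛)*(-3) = -3/8 - 3/8 = -¾)
h = -8
K = 1 (K = (-1)² = 1)
B = 3/2 (B = -3/2 + ((1*(-¾))*(-8))/2 = -3/2 + (-¾*(-8))/2 = -3/2 + (½)*6 = -3/2 + 3 = 3/2 ≈ 1.5000)
-120*B + n(3) = -120*3/2 + 3 = -180 + 3 = -177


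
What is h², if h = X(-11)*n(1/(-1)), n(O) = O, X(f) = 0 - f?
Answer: 121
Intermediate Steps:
X(f) = -f
h = -11 (h = -1*(-11)/(-1) = 11*(-1) = -11)
h² = (-11)² = 121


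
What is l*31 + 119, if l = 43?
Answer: 1452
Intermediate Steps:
l*31 + 119 = 43*31 + 119 = 1333 + 119 = 1452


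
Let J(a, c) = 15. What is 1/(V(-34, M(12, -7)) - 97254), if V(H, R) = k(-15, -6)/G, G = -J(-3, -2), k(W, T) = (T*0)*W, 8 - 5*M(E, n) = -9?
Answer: -1/97254 ≈ -1.0282e-5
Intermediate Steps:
M(E, n) = 17/5 (M(E, n) = 8/5 - ⅕*(-9) = 8/5 + 9/5 = 17/5)
k(W, T) = 0 (k(W, T) = 0*W = 0)
G = -15 (G = -1*15 = -15)
V(H, R) = 0 (V(H, R) = 0/(-15) = 0*(-1/15) = 0)
1/(V(-34, M(12, -7)) - 97254) = 1/(0 - 97254) = 1/(-97254) = -1/97254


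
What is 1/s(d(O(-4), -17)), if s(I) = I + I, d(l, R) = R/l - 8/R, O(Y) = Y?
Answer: 34/321 ≈ 0.10592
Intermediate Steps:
d(l, R) = -8/R + R/l
s(I) = 2*I
1/s(d(O(-4), -17)) = 1/(2*(-8/(-17) - 17/(-4))) = 1/(2*(-8*(-1/17) - 17*(-1/4))) = 1/(2*(8/17 + 17/4)) = 1/(2*(321/68)) = 1/(321/34) = 34/321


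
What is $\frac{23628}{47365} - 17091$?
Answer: $- \frac{809491587}{47365} \approx -17091.0$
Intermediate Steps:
$\frac{23628}{47365} - 17091 = - \frac{809491587}{47365}$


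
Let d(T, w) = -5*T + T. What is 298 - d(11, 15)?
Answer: 342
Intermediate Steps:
d(T, w) = -4*T
298 - d(11, 15) = 298 - (-4)*11 = 298 - 1*(-44) = 298 + 44 = 342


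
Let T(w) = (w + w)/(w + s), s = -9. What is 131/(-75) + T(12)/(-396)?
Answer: -4373/2475 ≈ -1.7669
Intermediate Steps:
T(w) = 2*w/(-9 + w) (T(w) = (w + w)/(w - 9) = (2*w)/(-9 + w) = 2*w/(-9 + w))
131/(-75) + T(12)/(-396) = 131/(-75) + (2*12/(-9 + 12))/(-396) = 131*(-1/75) + (2*12/3)*(-1/396) = -131/75 + (2*12*(⅓))*(-1/396) = -131/75 + 8*(-1/396) = -131/75 - 2/99 = -4373/2475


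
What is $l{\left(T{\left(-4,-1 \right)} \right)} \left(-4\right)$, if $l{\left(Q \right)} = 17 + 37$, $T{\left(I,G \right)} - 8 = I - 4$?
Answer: $-216$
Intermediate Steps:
$T{\left(I,G \right)} = 4 + I$ ($T{\left(I,G \right)} = 8 + \left(I - 4\right) = 8 + \left(-4 + I\right) = 4 + I$)
$l{\left(Q \right)} = 54$
$l{\left(T{\left(-4,-1 \right)} \right)} \left(-4\right) = 54 \left(-4\right) = -216$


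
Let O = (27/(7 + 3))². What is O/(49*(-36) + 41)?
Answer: -729/172300 ≈ -0.0042310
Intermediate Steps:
O = 729/100 (O = (27/10)² = 729/100 ≈ 7.2900)
O/(49*(-36) + 41) = 729/(100*(49*(-36) + 41)) = 729/(100*(-1764 + 41)) = (729/100)/(-1723) = (729/100)*(-1/1723) = -729/172300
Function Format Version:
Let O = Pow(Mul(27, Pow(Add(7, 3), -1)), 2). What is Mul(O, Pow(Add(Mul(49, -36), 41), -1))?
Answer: Rational(-729, 172300) ≈ -0.0042310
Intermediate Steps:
O = Rational(729, 100) (O = Pow(Mul(27, Pow(10, -1)), 2) = Pow(Mul(27, Rational(1, 10)), 2) = Pow(Rational(27, 10), 2) = Rational(729, 100) ≈ 7.2900)
Mul(O, Pow(Add(Mul(49, -36), 41), -1)) = Mul(Rational(729, 100), Pow(Add(Mul(49, -36), 41), -1)) = Mul(Rational(729, 100), Pow(Add(-1764, 41), -1)) = Mul(Rational(729, 100), Pow(-1723, -1)) = Mul(Rational(729, 100), Rational(-1, 1723)) = Rational(-729, 172300)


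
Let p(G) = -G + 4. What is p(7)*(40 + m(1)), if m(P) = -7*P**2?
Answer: -99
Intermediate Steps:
p(G) = 4 - G
p(7)*(40 + m(1)) = (4 - 1*7)*(40 - 7*1**2) = (4 - 7)*(40 - 7*1) = -3*(40 - 7) = -3*33 = -99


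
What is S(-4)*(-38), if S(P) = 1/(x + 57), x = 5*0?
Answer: -⅔ ≈ -0.66667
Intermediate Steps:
x = 0
S(P) = 1/57 (S(P) = 1/(0 + 57) = 1/57)
S(-4)*(-38) = (1/57)*(-38) = -⅔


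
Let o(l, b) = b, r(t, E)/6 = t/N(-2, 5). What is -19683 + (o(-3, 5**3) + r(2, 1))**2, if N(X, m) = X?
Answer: -5522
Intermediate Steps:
r(t, E) = -3*t (r(t, E) = 6*(t/(-2)) = 6*(t*(-1/2)) = 6*(-t/2) = -3*t)
-19683 + (o(-3, 5**3) + r(2, 1))**2 = -19683 + (5**3 - 3*2)**2 = -19683 + (125 - 6)**2 = -19683 + 119**2 = -19683 + 14161 = -5522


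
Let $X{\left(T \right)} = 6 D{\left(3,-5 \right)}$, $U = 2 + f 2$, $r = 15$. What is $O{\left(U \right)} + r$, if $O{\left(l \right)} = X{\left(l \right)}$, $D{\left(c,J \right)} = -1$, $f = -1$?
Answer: $9$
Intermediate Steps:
$U = 0$ ($U = 2 - 2 = 0$)
$X{\left(T \right)} = -6$ ($X{\left(T \right)} = 6 \left(-1\right) = -6$)
$O{\left(l \right)} = -6$
$O{\left(U \right)} + r = -6 + 15 = 9$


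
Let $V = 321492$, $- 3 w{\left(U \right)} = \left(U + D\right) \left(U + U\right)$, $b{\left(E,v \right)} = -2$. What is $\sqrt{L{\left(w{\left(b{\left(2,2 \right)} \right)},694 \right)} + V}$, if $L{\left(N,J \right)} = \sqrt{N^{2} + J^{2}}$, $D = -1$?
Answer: $\sqrt{321492 + 2 \sqrt{120413}} \approx 567.61$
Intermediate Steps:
$w{\left(U \right)} = - \frac{2 U \left(-1 + U\right)}{3}$ ($w{\left(U \right)} = - \frac{\left(U - 1\right) \left(U + U\right)}{3} = - \frac{\left(-1 + U\right) 2 U}{3} = - \frac{2 U \left(-1 + U\right)}{3}$)
$L{\left(N,J \right)} = \sqrt{J^{2} + N^{2}}$
$\sqrt{L{\left(w{\left(b{\left(2,2 \right)} \right)},694 \right)} + V} = \sqrt{\sqrt{694^{2} + \left(\frac{2}{3} \left(-2\right) \left(1 - -2\right)\right)^{2}} + 321492} = \sqrt{\sqrt{481636 + \left(\frac{2}{3} \left(-2\right) \left(1 + 2\right)\right)^{2}} + 321492} = \sqrt{\sqrt{481636 + \left(\frac{2}{3} \left(-2\right) 3\right)^{2}} + 321492} = \sqrt{\sqrt{481636 + \left(-4\right)^{2}} + 321492} = \sqrt{\sqrt{481636 + 16} + 321492} = \sqrt{\sqrt{481652} + 321492} = \sqrt{2 \sqrt{120413} + 321492} = \sqrt{321492 + 2 \sqrt{120413}}$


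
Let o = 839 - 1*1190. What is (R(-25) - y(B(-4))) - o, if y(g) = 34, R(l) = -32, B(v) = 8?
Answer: 285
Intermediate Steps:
o = -351 (o = 839 - 1190 = -351)
(R(-25) - y(B(-4))) - o = (-32 - 1*34) - 1*(-351) = (-32 - 34) + 351 = -66 + 351 = 285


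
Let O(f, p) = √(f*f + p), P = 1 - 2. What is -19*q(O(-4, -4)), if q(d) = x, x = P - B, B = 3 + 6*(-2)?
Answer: -152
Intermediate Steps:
B = -9 (B = 3 - 12 = -9)
P = -1
x = 8 (x = -1 - 1*(-9) = -1 + 9 = 8)
O(f, p) = √(p + f²) (O(f, p) = √(f² + p) = √(p + f²))
q(d) = 8
-19*q(O(-4, -4)) = -19*8 = -152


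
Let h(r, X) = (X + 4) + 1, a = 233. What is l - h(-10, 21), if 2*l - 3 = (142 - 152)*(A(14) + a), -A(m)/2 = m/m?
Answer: -2359/2 ≈ -1179.5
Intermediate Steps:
A(m) = -2 (A(m) = -2*m/m = -2*1 = -2)
h(r, X) = 5 + X (h(r, X) = (4 + X) + 1 = 5 + X)
l = -2307/2 (l = 3/2 + ((142 - 152)*(-2 + 233))/2 = 3/2 + (-10*231)/2 = 3/2 + (½)*(-2310) = 3/2 - 1155 = -2307/2 ≈ -1153.5)
l - h(-10, 21) = -2307/2 - (5 + 21) = -2307/2 - 1*26 = -2307/2 - 26 = -2359/2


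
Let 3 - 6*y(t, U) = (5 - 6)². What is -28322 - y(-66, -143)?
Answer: -84967/3 ≈ -28322.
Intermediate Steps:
y(t, U) = ⅓ (y(t, U) = ½ - (5 - 6)²/6 = ½ - ⅙*(-1)² = ½ - ⅙*1 = ½ - ⅙ = ⅓)
-28322 - y(-66, -143) = -28322 - 1*⅓ = -28322 - ⅓ = -84967/3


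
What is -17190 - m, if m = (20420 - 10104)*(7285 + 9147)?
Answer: -169529702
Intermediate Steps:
m = 169512512 (m = 10316*16432 = 169512512)
-17190 - m = -17190 - 1*169512512 = -17190 - 169512512 = -169529702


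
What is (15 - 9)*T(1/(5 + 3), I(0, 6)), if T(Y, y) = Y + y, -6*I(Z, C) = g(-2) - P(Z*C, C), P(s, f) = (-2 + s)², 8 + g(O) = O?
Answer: 59/4 ≈ 14.750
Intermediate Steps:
g(O) = -8 + O
I(Z, C) = 5/3 + (-2 + C*Z)²/6 (I(Z, C) = -((-8 - 2) - (-2 + Z*C)²)/6 = -(-10 - (-2 + C*Z)²)/6 = 5/3 + (-2 + C*Z)²/6)
(15 - 9)*T(1/(5 + 3), I(0, 6)) = (15 - 9)*(1/(5 + 3) + (5/3 + (-2 + 6*0)²/6)) = 6*(1/8 + (5/3 + (-2 + 0)²/6)) = 6*(⅛ + (5/3 + (⅙)*(-2)²)) = 6*(⅛ + (5/3 + (⅙)*4)) = 6*(⅛ + (5/3 + ⅔)) = 6*(⅛ + 7/3) = 6*(59/24) = 59/4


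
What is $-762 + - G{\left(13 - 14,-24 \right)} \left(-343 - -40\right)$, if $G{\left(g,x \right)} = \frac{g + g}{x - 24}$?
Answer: $- \frac{5995}{8} \approx -749.38$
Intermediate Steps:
$G{\left(g,x \right)} = \frac{2 g}{-24 + x}$
$-762 + - G{\left(13 - 14,-24 \right)} \left(-343 - -40\right) = -762 + - \frac{2 \left(13 - 14\right)}{-24 - 24} \left(-343 - -40\right) = -762 + - \frac{2 \left(13 - 14\right)}{-48} \left(-343 + 40\right) = -762 + - \frac{2 \left(-1\right) \left(-1\right)}{48} \left(-303\right) = -762 + \left(-1\right) \frac{1}{24} \left(-303\right) = -762 - - \frac{101}{8} = -762 + \frac{101}{8} = - \frac{5995}{8}$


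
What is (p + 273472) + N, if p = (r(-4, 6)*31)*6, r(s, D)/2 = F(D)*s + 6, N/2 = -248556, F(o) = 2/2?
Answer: -222896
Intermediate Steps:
F(o) = 1 (F(o) = 2*(½) = 1)
N = -497112 (N = 2*(-248556) = -497112)
r(s, D) = 12 + 2*s (r(s, D) = 2*(1*s + 6) = 2*(s + 6) = 2*(6 + s) = 12 + 2*s)
p = 744 (p = ((12 + 2*(-4))*31)*6 = ((12 - 8)*31)*6 = (4*31)*6 = 124*6 = 744)
(p + 273472) + N = (744 + 273472) - 497112 = 274216 - 497112 = -222896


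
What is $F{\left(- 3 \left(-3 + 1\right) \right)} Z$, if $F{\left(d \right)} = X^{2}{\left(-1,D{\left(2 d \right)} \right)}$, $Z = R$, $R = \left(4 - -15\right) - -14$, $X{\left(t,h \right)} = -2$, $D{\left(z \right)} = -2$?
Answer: $132$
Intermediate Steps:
$R = 33$ ($R = \left(4 + 15\right) + 14 = 19 + 14 = 33$)
$Z = 33$
$F{\left(d \right)} = 4$ ($F{\left(d \right)} = \left(-2\right)^{2} = 4$)
$F{\left(- 3 \left(-3 + 1\right) \right)} Z = 4 \cdot 33 = 132$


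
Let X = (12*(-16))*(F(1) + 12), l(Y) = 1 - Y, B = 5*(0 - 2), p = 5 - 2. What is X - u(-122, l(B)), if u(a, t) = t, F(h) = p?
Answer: -2891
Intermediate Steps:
p = 3
B = -10 (B = 5*(-2) = -10)
F(h) = 3
X = -2880 (X = (12*(-16))*(3 + 12) = -192*15 = -2880)
X - u(-122, l(B)) = -2880 - (1 - 1*(-10)) = -2880 - (1 + 10) = -2880 - 1*11 = -2880 - 11 = -2891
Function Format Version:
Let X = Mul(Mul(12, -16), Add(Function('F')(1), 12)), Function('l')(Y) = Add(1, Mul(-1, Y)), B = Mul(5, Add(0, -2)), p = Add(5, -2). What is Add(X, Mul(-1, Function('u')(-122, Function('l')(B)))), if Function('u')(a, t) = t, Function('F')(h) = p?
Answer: -2891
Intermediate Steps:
p = 3
B = -10 (B = Mul(5, -2) = -10)
Function('F')(h) = 3
X = -2880 (X = Mul(Mul(12, -16), Add(3, 12)) = Mul(-192, 15) = -2880)
Add(X, Mul(-1, Function('u')(-122, Function('l')(B)))) = Add(-2880, Mul(-1, Add(1, Mul(-1, -10)))) = Add(-2880, Mul(-1, Add(1, 10))) = Add(-2880, Mul(-1, 11)) = Add(-2880, -11) = -2891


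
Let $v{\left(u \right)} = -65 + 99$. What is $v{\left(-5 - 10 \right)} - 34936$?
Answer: $-34902$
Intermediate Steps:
$v{\left(u \right)} = 34$
$v{\left(-5 - 10 \right)} - 34936 = 34 - 34936 = -34902$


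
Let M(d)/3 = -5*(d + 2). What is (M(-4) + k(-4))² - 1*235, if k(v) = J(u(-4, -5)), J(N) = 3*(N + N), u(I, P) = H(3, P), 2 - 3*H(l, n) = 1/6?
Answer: 8086/9 ≈ 898.44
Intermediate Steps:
H(l, n) = 11/18 (H(l, n) = ⅔ - ⅓/6 = ⅔ - ⅓*⅙ = ⅔ - 1/18 = 11/18)
u(I, P) = 11/18
J(N) = 6*N (J(N) = 3*(2*N) = 6*N)
M(d) = -30 - 15*d (M(d) = 3*(-5*(d + 2)) = 3*(-5*(2 + d)) = 3*(-10 - 5*d) = -30 - 15*d)
k(v) = 11/3 (k(v) = 6*(11/18) = 11/3)
(M(-4) + k(-4))² - 1*235 = ((-30 - 15*(-4)) + 11/3)² - 1*235 = ((-30 + 60) + 11/3)² - 235 = (30 + 11/3)² - 235 = (101/3)² - 235 = 10201/9 - 235 = 8086/9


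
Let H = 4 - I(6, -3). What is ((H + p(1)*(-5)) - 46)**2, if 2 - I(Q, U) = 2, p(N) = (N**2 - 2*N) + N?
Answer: 1764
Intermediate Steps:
p(N) = N**2 - N
I(Q, U) = 0 (I(Q, U) = 2 - 1*2 = 2 - 2 = 0)
H = 4 (H = 4 - 1*0 = 4 + 0 = 4)
((H + p(1)*(-5)) - 46)**2 = ((4 + (1*(-1 + 1))*(-5)) - 46)**2 = ((4 + (1*0)*(-5)) - 46)**2 = ((4 + 0*(-5)) - 46)**2 = ((4 + 0) - 46)**2 = (4 - 46)**2 = (-42)**2 = 1764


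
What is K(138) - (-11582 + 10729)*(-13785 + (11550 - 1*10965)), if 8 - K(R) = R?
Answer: -11259730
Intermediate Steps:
K(R) = 8 - R
K(138) - (-11582 + 10729)*(-13785 + (11550 - 1*10965)) = (8 - 1*138) - (-11582 + 10729)*(-13785 + (11550 - 1*10965)) = (8 - 138) - (-853)*(-13785 + (11550 - 10965)) = -130 - (-853)*(-13785 + 585) = -130 - (-853)*(-13200) = -130 - 1*11259600 = -130 - 11259600 = -11259730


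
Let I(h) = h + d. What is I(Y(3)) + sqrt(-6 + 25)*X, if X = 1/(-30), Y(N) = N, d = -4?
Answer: -1 - sqrt(19)/30 ≈ -1.1453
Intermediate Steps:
X = -1/30 ≈ -0.033333
I(h) = -4 + h (I(h) = h - 4 = -4 + h)
I(Y(3)) + sqrt(-6 + 25)*X = (-4 + 3) + sqrt(-6 + 25)*(-1/30) = -1 + sqrt(19)*(-1/30) = -1 - sqrt(19)/30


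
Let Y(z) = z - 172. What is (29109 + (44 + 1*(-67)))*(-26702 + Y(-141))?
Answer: -785758290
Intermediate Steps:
Y(z) = -172 + z
(29109 + (44 + 1*(-67)))*(-26702 + Y(-141)) = (29109 + (44 + 1*(-67)))*(-26702 + (-172 - 141)) = (29109 + (44 - 67))*(-26702 - 313) = (29109 - 23)*(-27015) = 29086*(-27015) = -785758290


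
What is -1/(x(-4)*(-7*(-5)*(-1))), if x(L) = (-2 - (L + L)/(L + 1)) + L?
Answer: -3/910 ≈ -0.0032967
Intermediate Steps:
x(L) = -2 + L - 2*L/(1 + L) (x(L) = (-2 - 2*L/(1 + L)) + L = -2 + L - 2*L/(1 + L))
-1/(x(-4)*(-7*(-5)*(-1))) = -1/(((-2 + (-4)² - 3*(-4))/(1 - 4))*(-7*(-5)*(-1))) = -1/(((-2 + 16 + 12)/(-3))*(35*(-1))) = -1/(-⅓*26*(-35)) = -1/((-26/3*(-35))) = -1/910/3 = -1*3/910 = -3/910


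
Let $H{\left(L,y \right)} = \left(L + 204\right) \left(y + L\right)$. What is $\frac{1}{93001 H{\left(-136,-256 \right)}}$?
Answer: $- \frac{1}{2479034656} \approx -4.0338 \cdot 10^{-10}$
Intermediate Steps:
$H{\left(L,y \right)} = \left(204 + L\right) \left(L + y\right)$
$\frac{1}{93001 H{\left(-136,-256 \right)}} = \frac{1}{93001 \left(\left(-136\right)^{2} + 204 \left(-136\right) + 204 \left(-256\right) - -34816\right)} = \frac{1}{93001 \left(18496 - 27744 - 52224 + 34816\right)} = \frac{1}{93001 \left(-26656\right)} = \frac{1}{93001} \left(- \frac{1}{26656}\right) = - \frac{1}{2479034656}$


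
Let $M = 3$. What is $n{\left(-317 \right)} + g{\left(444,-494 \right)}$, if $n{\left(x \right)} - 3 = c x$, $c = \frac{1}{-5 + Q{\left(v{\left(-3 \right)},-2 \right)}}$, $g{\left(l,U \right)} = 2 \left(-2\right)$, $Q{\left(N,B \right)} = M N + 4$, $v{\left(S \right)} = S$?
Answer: $\frac{307}{10} \approx 30.7$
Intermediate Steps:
$Q{\left(N,B \right)} = 4 + 3 N$ ($Q{\left(N,B \right)} = 3 N + 4 = 4 + 3 N$)
$g{\left(l,U \right)} = -4$
$c = - \frac{1}{10}$ ($c = \frac{1}{-5 + \left(4 + 3 \left(-3\right)\right)} = \frac{1}{-5 + \left(4 - 9\right)} = \frac{1}{-5 - 5} = \frac{1}{-10} = - \frac{1}{10} \approx -0.1$)
$n{\left(x \right)} = 3 - \frac{x}{10}$
$n{\left(-317 \right)} + g{\left(444,-494 \right)} = \left(3 - - \frac{317}{10}\right) - 4 = \left(3 + \frac{317}{10}\right) - 4 = \frac{347}{10} - 4 = \frac{307}{10}$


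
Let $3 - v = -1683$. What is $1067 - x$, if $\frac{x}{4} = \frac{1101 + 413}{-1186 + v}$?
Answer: $\frac{131861}{125} \approx 1054.9$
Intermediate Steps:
$v = 1686$ ($v = 3 - -1683 = 3 + 1683 = 1686$)
$x = \frac{1514}{125}$ ($x = 4 \frac{1101 + 413}{-1186 + 1686} = 4 \cdot \frac{1514}{500} = 4 \cdot 1514 \cdot \frac{1}{500} = 4 \cdot \frac{757}{250} = \frac{1514}{125} \approx 12.112$)
$1067 - x = 1067 - \frac{1514}{125} = \frac{131861}{125}$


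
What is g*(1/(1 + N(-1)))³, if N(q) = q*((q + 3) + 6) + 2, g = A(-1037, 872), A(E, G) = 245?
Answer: -49/25 ≈ -1.9600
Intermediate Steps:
g = 245
N(q) = 2 + q*(9 + q) (N(q) = q*((3 + q) + 6) + 2 = q*(9 + q) + 2 = 2 + q*(9 + q))
g*(1/(1 + N(-1)))³ = 245*(1/(1 + (2 + (-1)² + 9*(-1))))³ = 245*(1/(1 + (2 + 1 - 9)))³ = 245*(1/(1 - 6))³ = 245*(1/(-5))³ = 245*(-⅕)³ = 245*(-1/125) = -49/25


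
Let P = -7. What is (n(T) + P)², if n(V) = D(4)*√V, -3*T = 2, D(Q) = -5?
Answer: 97/3 + 70*I*√6/3 ≈ 32.333 + 57.155*I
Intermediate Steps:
T = -⅔ (T = -⅓*2 = -⅔ ≈ -0.66667)
n(V) = -5*√V
(n(T) + P)² = (-5*I*√6/3 - 7)² = (-7 - 5*I*√6/3)²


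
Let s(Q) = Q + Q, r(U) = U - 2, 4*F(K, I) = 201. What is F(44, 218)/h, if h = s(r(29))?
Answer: 67/72 ≈ 0.93056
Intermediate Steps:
F(K, I) = 201/4 (F(K, I) = (¼)*201 = 201/4)
r(U) = -2 + U
s(Q) = 2*Q
h = 54 (h = 2*(-2 + 29) = 2*27 = 54)
F(44, 218)/h = (201/4)/54 = (201/4)*(1/54) = 67/72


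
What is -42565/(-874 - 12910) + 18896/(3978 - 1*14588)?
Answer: 95576093/73124120 ≈ 1.3070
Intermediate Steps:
-42565/(-874 - 12910) + 18896/(3978 - 1*14588) = -42565/(-13784) + 18896/(3978 - 14588) = -42565*(-1/13784) + 18896/(-10610) = 42565/13784 + 18896*(-1/10610) = 42565/13784 - 9448/5305 = 95576093/73124120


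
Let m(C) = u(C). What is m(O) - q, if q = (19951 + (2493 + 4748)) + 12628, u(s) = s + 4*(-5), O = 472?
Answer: -39368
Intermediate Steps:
u(s) = -20 + s (u(s) = s - 20 = -20 + s)
m(C) = -20 + C
q = 39820 (q = (19951 + 7241) + 12628 = 27192 + 12628 = 39820)
m(O) - q = (-20 + 472) - 1*39820 = 452 - 39820 = -39368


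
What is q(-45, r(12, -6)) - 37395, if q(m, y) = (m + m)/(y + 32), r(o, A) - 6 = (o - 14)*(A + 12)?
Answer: -486180/13 ≈ -37398.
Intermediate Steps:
r(o, A) = 6 + (-14 + o)*(12 + A) (r(o, A) = 6 + (o - 14)*(A + 12) = 6 + (-14 + o)*(12 + A))
q(m, y) = 2*m/(32 + y) (q(m, y) = (2*m)/(32 + y) = 2*m/(32 + y))
q(-45, r(12, -6)) - 37395 = 2*(-45)/(32 + (-162 - 14*(-6) + 12*12 - 6*12)) - 37395 = 2*(-45)/(32 + (-162 + 84 + 144 - 72)) - 37395 = 2*(-45)/(32 - 6) - 37395 = 2*(-45)/26 - 37395 = 2*(-45)*(1/26) - 37395 = -45/13 - 37395 = -486180/13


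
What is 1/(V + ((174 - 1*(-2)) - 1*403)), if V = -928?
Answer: -1/1155 ≈ -0.00086580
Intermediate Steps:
1/(V + ((174 - 1*(-2)) - 1*403)) = 1/(-928 + ((174 - 1*(-2)) - 1*403)) = 1/(-928 + ((174 + 2) - 403)) = 1/(-928 + (176 - 403)) = 1/(-928 - 227) = 1/(-1155) = -1/1155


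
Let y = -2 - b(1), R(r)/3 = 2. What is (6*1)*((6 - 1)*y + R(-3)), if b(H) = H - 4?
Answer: 66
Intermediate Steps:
b(H) = -4 + H
R(r) = 6 (R(r) = 3*2 = 6)
y = 1 (y = -2 - (-4 + 1) = -2 - 1*(-3) = -2 + 3 = 1)
(6*1)*((6 - 1)*y + R(-3)) = (6*1)*((6 - 1)*1 + 6) = 6*(5*1 + 6) = 6*(5 + 6) = 6*11 = 66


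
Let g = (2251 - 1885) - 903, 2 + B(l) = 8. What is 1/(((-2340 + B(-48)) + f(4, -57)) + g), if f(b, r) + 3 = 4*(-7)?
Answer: -1/2902 ≈ -0.00034459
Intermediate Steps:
B(l) = 6 (B(l) = -2 + 8 = 6)
f(b, r) = -31 (f(b, r) = -3 + 4*(-7) = -3 - 28 = -31)
g = -537 (g = 366 - 903 = -537)
1/(((-2340 + B(-48)) + f(4, -57)) + g) = 1/(((-2340 + 6) - 31) - 537) = 1/((-2334 - 31) - 537) = 1/(-2365 - 537) = 1/(-2902) = -1/2902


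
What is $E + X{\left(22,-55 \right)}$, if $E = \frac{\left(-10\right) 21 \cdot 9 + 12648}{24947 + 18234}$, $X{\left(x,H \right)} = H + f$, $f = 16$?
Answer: $- \frac{1673301}{43181} \approx -38.751$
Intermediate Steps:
$X{\left(x,H \right)} = 16 + H$ ($X{\left(x,H \right)} = H + 16 = 16 + H$)
$E = \frac{10758}{43181}$ ($E = \frac{\left(-210\right) 9 + 12648}{43181} = \left(-1890 + 12648\right) \frac{1}{43181} = 10758 \cdot \frac{1}{43181} = \frac{10758}{43181} \approx 0.24914$)
$E + X{\left(22,-55 \right)} = \frac{10758}{43181} + \left(16 - 55\right) = \frac{10758}{43181} - 39 = - \frac{1673301}{43181}$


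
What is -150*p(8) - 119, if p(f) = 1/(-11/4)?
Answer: -709/11 ≈ -64.455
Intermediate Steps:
p(f) = -4/11 (p(f) = 1/(-11*1/4) = 1/(-11/4) = -4/11)
-150*p(8) - 119 = -150*(-4/11) - 119 = 600/11 - 119 = -709/11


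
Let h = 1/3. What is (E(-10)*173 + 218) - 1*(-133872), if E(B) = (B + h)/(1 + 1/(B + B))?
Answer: 7542790/57 ≈ 1.3233e+5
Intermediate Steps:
h = ⅓ ≈ 0.33333
E(B) = (⅓ + B)/(1 + 1/(2*B)) (E(B) = (B + ⅓)/(1 + 1/(B + B)) = (⅓ + B)/(1 + 1/(2*B)))
(E(-10)*173 + 218) - 1*(-133872) = (((⅔)*(-10)*(1 + 3*(-10))/(1 + 2*(-10)))*173 + 218) - 1*(-133872) = (((⅔)*(-10)*(1 - 30)/(1 - 20))*173 + 218) + 133872 = (((⅔)*(-10)*(-29)/(-19))*173 + 218) + 133872 = (((⅔)*(-10)*(-1/19)*(-29))*173 + 218) + 133872 = (-580/57*173 + 218) + 133872 = (-100340/57 + 218) + 133872 = -87914/57 + 133872 = 7542790/57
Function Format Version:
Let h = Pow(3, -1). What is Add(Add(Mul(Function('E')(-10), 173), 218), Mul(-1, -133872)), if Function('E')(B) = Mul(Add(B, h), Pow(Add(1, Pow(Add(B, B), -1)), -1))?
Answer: Rational(7542790, 57) ≈ 1.3233e+5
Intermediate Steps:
h = Rational(1, 3) ≈ 0.33333
Function('E')(B) = Mul(Pow(Add(1, Mul(Rational(1, 2), Pow(B, -1))), -1), Add(Rational(1, 3), B)) (Function('E')(B) = Mul(Add(B, Rational(1, 3)), Pow(Add(1, Pow(Add(B, B), -1)), -1)) = Mul(Add(Rational(1, 3), B), Pow(Add(1, Pow(Mul(2, B), -1)), -1)) = Mul(Add(Rational(1, 3), B), Pow(Add(1, Mul(Rational(1, 2), Pow(B, -1))), -1)) = Mul(Pow(Add(1, Mul(Rational(1, 2), Pow(B, -1))), -1), Add(Rational(1, 3), B)))
Add(Add(Mul(Function('E')(-10), 173), 218), Mul(-1, -133872)) = Add(Add(Mul(Mul(Rational(2, 3), -10, Pow(Add(1, Mul(2, -10)), -1), Add(1, Mul(3, -10))), 173), 218), Mul(-1, -133872)) = Add(Add(Mul(Mul(Rational(2, 3), -10, Pow(Add(1, -20), -1), Add(1, -30)), 173), 218), 133872) = Add(Add(Mul(Mul(Rational(2, 3), -10, Pow(-19, -1), -29), 173), 218), 133872) = Add(Add(Mul(Mul(Rational(2, 3), -10, Rational(-1, 19), -29), 173), 218), 133872) = Add(Add(Mul(Rational(-580, 57), 173), 218), 133872) = Add(Add(Rational(-100340, 57), 218), 133872) = Add(Rational(-87914, 57), 133872) = Rational(7542790, 57)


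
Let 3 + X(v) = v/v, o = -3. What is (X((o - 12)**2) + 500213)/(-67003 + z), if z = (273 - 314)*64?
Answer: -166737/23209 ≈ -7.1842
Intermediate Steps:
X(v) = -2 (X(v) = -3 + v/v = -3 + 1 = -2)
z = -2624 (z = -41*64 = -2624)
(X((o - 12)**2) + 500213)/(-67003 + z) = (-2 + 500213)/(-67003 - 2624) = 500211/(-69627) = 500211*(-1/69627) = -166737/23209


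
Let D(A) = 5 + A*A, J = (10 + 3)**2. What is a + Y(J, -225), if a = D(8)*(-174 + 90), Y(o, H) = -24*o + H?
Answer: -10077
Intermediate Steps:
J = 169 (J = 13**2 = 169)
D(A) = 5 + A**2
Y(o, H) = H - 24*o
a = -5796 (a = (5 + 8**2)*(-174 + 90) = (5 + 64)*(-84) = 69*(-84) = -5796)
a + Y(J, -225) = -5796 + (-225 - 24*169) = -5796 + (-225 - 4056) = -5796 - 4281 = -10077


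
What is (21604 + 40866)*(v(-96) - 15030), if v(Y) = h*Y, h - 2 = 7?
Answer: -992898180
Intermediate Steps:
h = 9 (h = 2 + 7 = 9)
v(Y) = 9*Y
(21604 + 40866)*(v(-96) - 15030) = (21604 + 40866)*(9*(-96) - 15030) = 62470*(-864 - 15030) = 62470*(-15894) = -992898180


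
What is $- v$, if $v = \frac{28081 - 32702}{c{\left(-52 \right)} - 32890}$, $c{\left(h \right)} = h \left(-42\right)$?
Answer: $- \frac{4621}{30706} \approx -0.15049$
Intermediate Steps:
$c{\left(h \right)} = - 42 h$
$v = \frac{4621}{30706}$ ($v = \frac{28081 - 32702}{\left(-42\right) \left(-52\right) - 32890} = - \frac{4621}{2184 - 32890} = - \frac{4621}{-30706} = \left(-4621\right) \left(- \frac{1}{30706}\right) = \frac{4621}{30706} \approx 0.15049$)
$- v = \left(-1\right) \frac{4621}{30706} = - \frac{4621}{30706}$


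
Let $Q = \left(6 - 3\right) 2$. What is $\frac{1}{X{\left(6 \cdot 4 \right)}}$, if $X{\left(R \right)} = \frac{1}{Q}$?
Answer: $6$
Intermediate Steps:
$Q = 6$ ($Q = 3 \cdot 2 = 6$)
$X{\left(R \right)} = \frac{1}{6}$
$\frac{1}{X{\left(6 \cdot 4 \right)}} = \frac{1}{\frac{1}{6}} = 6$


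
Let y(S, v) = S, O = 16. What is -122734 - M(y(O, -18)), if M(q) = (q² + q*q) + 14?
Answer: -123260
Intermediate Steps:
M(q) = 14 + 2*q² (M(q) = (q² + q²) + 14 = 2*q² + 14 = 14 + 2*q²)
-122734 - M(y(O, -18)) = -122734 - (14 + 2*16²) = -122734 - (14 + 2*256) = -122734 - (14 + 512) = -122734 - 1*526 = -122734 - 526 = -123260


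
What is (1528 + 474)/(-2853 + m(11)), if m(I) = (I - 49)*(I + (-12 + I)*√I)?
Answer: -6548542/10683557 - 76076*√11/10683557 ≈ -0.63657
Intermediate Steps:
m(I) = (-49 + I)*(I + √I*(-12 + I))
(1528 + 474)/(-2853 + m(11)) = (1528 + 474)/(-2853 + (11² + 11^(5/2) - 671*√11 - 49*11 + 588*√11)) = 2002/(-2853 + (121 + 121*√11 - 671*√11 - 539 + 588*√11)) = 2002/(-2853 + (-418 + 38*√11)) = 2002/(-3271 + 38*√11)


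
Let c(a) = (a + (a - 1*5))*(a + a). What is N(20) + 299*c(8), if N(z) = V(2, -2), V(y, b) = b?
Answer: 52622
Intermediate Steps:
N(z) = -2
c(a) = 2*a*(-5 + 2*a) (c(a) = (a + (a - 5))*(2*a) = (a + (-5 + a))*(2*a) = (-5 + 2*a)*(2*a) = 2*a*(-5 + 2*a))
N(20) + 299*c(8) = -2 + 299*(2*8*(-5 + 2*8)) = -2 + 299*(2*8*(-5 + 16)) = -2 + 299*(2*8*11) = -2 + 299*176 = -2 + 52624 = 52622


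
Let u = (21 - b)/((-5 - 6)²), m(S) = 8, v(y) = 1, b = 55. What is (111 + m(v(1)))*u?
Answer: -4046/121 ≈ -33.438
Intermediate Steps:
u = -34/121 (u = (21 - 1*55)/((-5 - 6)²) = (21 - 55)/((-11)²) = -34/121 ≈ -0.28099)
(111 + m(v(1)))*u = (111 + 8)*(-34/121) = 119*(-34/121) = -4046/121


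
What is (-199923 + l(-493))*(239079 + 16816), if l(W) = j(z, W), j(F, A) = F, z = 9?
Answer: -51156993030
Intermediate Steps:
l(W) = 9
(-199923 + l(-493))*(239079 + 16816) = (-199923 + 9)*(239079 + 16816) = -199914*255895 = -51156993030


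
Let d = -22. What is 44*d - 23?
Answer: -991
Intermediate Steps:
44*d - 23 = 44*(-22) - 23 = -968 - 23 = -991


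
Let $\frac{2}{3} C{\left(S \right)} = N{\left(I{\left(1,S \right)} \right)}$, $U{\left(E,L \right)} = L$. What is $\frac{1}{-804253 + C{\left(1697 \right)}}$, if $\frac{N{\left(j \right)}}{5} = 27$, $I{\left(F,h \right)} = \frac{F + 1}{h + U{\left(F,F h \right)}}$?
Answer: $- \frac{2}{1608101} \approx -1.2437 \cdot 10^{-6}$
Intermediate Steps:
$I{\left(F,h \right)} = \frac{1 + F}{h + F h}$ ($I{\left(F,h \right)} = \frac{F + 1}{h + F h} = \frac{1 + F}{h + F h}$)
$N{\left(j \right)} = 135$ ($N{\left(j \right)} = 5 \cdot 27 = 135$)
$C{\left(S \right)} = \frac{405}{2}$ ($C{\left(S \right)} = \frac{3}{2} \cdot 135 = \frac{405}{2}$)
$\frac{1}{-804253 + C{\left(1697 \right)}} = \frac{1}{-804253 + \frac{405}{2}} = \frac{1}{- \frac{1608101}{2}} = - \frac{2}{1608101}$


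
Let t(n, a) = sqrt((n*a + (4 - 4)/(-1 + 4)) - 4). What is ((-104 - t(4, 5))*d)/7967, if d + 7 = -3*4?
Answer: 2052/7967 ≈ 0.25756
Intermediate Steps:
t(n, a) = sqrt(-4 + a*n) (t(n, a) = sqrt((a*n + 0/3) - 4) = sqrt((a*n + 0*(1/3)) - 4) = sqrt((a*n + 0) - 4) = sqrt(a*n - 4) = sqrt(-4 + a*n))
d = -19 (d = -7 - 3*4 = -7 - 12 = -19)
((-104 - t(4, 5))*d)/7967 = ((-104 - sqrt(-4 + 5*4))*(-19))/7967 = ((-104 - sqrt(-4 + 20))*(-19))*(1/7967) = ((-104 - sqrt(16))*(-19))*(1/7967) = ((-104 - 1*4)*(-19))*(1/7967) = ((-104 - 4)*(-19))*(1/7967) = -108*(-19)*(1/7967) = 2052*(1/7967) = 2052/7967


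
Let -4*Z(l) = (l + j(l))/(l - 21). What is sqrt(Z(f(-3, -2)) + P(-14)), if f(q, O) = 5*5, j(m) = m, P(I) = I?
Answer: I*sqrt(274)/4 ≈ 4.1382*I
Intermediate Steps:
f(q, O) = 25
Z(l) = -l/(2*(-21 + l)) (Z(l) = -(l + l)/(4*(l - 21)) = -2*l/(4*(-21 + l)) = -l/(2*(-21 + l)))
sqrt(Z(f(-3, -2)) + P(-14)) = sqrt(-1*25/(-42 + 2*25) - 14) = sqrt(-1*25/(-42 + 50) - 14) = sqrt(-1*25/8 - 14) = sqrt(-1*25*1/8 - 14) = sqrt(-25/8 - 14) = sqrt(-137/8) = I*sqrt(274)/4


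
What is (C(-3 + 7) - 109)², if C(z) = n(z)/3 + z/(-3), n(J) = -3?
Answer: 111556/9 ≈ 12395.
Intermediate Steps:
C(z) = -1 - z/3 (C(z) = -3/3 + z/(-3) = -3*⅓ + z*(-⅓) = -1 - z/3)
(C(-3 + 7) - 109)² = ((-1 - (-3 + 7)/3) - 109)² = ((-1 - ⅓*4) - 109)² = ((-1 - 4/3) - 109)² = (-7/3 - 109)² = (-334/3)² = 111556/9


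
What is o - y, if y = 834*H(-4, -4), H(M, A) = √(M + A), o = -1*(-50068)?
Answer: 50068 - 1668*I*√2 ≈ 50068.0 - 2358.9*I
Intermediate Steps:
o = 50068
H(M, A) = √(A + M)
y = 1668*I*√2 (y = 834*√(-4 - 4) = 834*√(-8) = 834*(2*I*√2) = 1668*I*√2 ≈ 2358.9*I)
o - y = 50068 - 1668*I*√2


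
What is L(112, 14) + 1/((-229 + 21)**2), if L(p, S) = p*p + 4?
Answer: 542876673/43264 ≈ 12548.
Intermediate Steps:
L(p, S) = 4 + p**2 (L(p, S) = p**2 + 4 = 4 + p**2)
L(112, 14) + 1/((-229 + 21)**2) = (4 + 112**2) + 1/((-229 + 21)**2) = (4 + 12544) + 1/((-208)**2) = 12548 + 1/43264 = 542876673/43264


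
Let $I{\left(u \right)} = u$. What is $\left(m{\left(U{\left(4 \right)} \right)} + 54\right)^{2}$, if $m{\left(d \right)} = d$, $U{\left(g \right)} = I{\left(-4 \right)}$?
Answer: $2500$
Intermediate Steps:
$U{\left(g \right)} = -4$
$\left(m{\left(U{\left(4 \right)} \right)} + 54\right)^{2} = \left(-4 + 54\right)^{2} = 50^{2} = 2500$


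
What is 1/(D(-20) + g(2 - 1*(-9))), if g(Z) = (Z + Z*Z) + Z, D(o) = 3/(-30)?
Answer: 10/1429 ≈ 0.0069979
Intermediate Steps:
D(o) = -1/10 (D(o) = 3*(-1/30) = -1/10)
g(Z) = Z**2 + 2*Z (g(Z) = (Z + Z**2) + Z = Z**2 + 2*Z)
1/(D(-20) + g(2 - 1*(-9))) = 1/(-1/10 + (2 - 1*(-9))*(2 + (2 - 1*(-9)))) = 1/(-1/10 + (2 + 9)*(2 + (2 + 9))) = 1/(-1/10 + 11*(2 + 11)) = 1/(-1/10 + 11*13) = 1/(-1/10 + 143) = 1/(1429/10) = 10/1429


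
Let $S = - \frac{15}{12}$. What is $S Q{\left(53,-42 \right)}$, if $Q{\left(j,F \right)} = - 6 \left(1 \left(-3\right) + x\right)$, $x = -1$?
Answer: $-30$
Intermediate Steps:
$Q{\left(j,F \right)} = 24$ ($Q{\left(j,F \right)} = - 6 \left(1 \left(-3\right) - 1\right) = - 6 \left(-3 - 1\right) = \left(-6\right) \left(-4\right) = 24$)
$S = - \frac{5}{4}$ ($S = \left(-15\right) \frac{1}{12} = - \frac{5}{4} \approx -1.25$)
$S Q{\left(53,-42 \right)} = \left(- \frac{5}{4}\right) 24 = -30$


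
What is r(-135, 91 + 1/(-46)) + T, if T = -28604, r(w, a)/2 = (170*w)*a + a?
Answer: -96699457/23 ≈ -4.2043e+6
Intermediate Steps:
r(w, a) = 2*a + 340*a*w (r(w, a) = 2*((170*w)*a + a) = 2*(170*a*w + a) = 2*(a + 170*a*w) = 2*a + 340*a*w)
r(-135, 91 + 1/(-46)) + T = 2*(91 + 1/(-46))*(1 + 170*(-135)) - 28604 = 2*(91 - 1/46)*(1 - 22950) - 28604 = 2*(4185/46)*(-22949) - 28604 = -96041565/23 - 28604 = -96699457/23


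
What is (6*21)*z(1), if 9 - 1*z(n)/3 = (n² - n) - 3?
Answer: 4536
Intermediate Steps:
z(n) = 36 - 3*n² + 3*n (z(n) = 27 - 3*((n² - n) - 3) = 27 - 3*(-3 + n² - n) = 27 + (9 - 3*n² + 3*n) = 36 - 3*n² + 3*n)
(6*21)*z(1) = (6*21)*(36 - 3*1² + 3*1) = 126*(36 - 3*1 + 3) = 126*(36 - 3 + 3) = 126*36 = 4536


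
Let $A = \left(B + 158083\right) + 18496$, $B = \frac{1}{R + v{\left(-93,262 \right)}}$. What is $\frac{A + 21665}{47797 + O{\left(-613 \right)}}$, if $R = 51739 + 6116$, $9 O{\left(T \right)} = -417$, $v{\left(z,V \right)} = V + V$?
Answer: $\frac{34719859431}{8362908508} \approx 4.1516$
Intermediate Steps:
$v{\left(z,V \right)} = 2 V$
$O{\left(T \right)} = - \frac{139}{3}$ ($O{\left(T \right)} = \frac{1}{9} \left(-417\right) = - \frac{139}{3}$)
$R = 57855$
$B = \frac{1}{58379}$ ($B = \frac{1}{57855 + 2 \cdot 262} = \frac{1}{57855 + 524} = \frac{1}{58379} \approx 1.7129 \cdot 10^{-5}$)
$A = \frac{10308505442}{58379}$ ($A = \left(\frac{1}{58379} + 158083\right) + 18496 = \frac{9228727458}{58379} + 18496 = \frac{10308505442}{58379} \approx 1.7658 \cdot 10^{5}$)
$\frac{A + 21665}{47797 + O{\left(-613 \right)}} = \frac{\frac{10308505442}{58379} + 21665}{47797 - \frac{139}{3}} = \frac{11573286477}{58379 \cdot \frac{143252}{3}} = \frac{11573286477}{58379} \cdot \frac{3}{143252} = \frac{34719859431}{8362908508}$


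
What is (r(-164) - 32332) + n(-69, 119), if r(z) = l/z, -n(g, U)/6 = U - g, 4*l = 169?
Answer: -21949929/656 ≈ -33460.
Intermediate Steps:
l = 169/4 (l = (¼)*169 = 169/4 ≈ 42.250)
n(g, U) = -6*U + 6*g (n(g, U) = -6*(U - g) = -6*U + 6*g)
r(z) = 169/(4*z)
(r(-164) - 32332) + n(-69, 119) = ((169/4)/(-164) - 32332) + (-6*119 + 6*(-69)) = ((169/4)*(-1/164) - 32332) + (-714 - 414) = (-169/656 - 32332) - 1128 = -21209961/656 - 1128 = -21949929/656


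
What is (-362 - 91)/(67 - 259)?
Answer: 151/64 ≈ 2.3594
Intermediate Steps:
(-362 - 91)/(67 - 259) = -453/(-192) = -453*(-1/192) = 151/64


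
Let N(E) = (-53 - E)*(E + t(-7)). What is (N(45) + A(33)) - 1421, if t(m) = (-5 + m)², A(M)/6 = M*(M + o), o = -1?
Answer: -13607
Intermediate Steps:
A(M) = 6*M*(-1 + M) (A(M) = 6*(M*(M - 1)) = 6*(M*(-1 + M)) = 6*M*(-1 + M))
N(E) = (-53 - E)*(144 + E) (N(E) = (-53 - E)*(E + (-5 - 7)²) = (-53 - E)*(E + (-12)²) = (-53 - E)*(E + 144) = (-53 - E)*(144 + E))
(N(45) + A(33)) - 1421 = ((-7632 - 1*45² - 197*45) + 6*33*(-1 + 33)) - 1421 = ((-7632 - 1*2025 - 8865) + 6*33*32) - 1421 = ((-7632 - 2025 - 8865) + 6336) - 1421 = (-18522 + 6336) - 1421 = -12186 - 1421 = -13607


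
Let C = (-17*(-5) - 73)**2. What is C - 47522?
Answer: -47378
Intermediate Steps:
C = 144 (C = (85 - 73)**2 = 12**2 = 144)
C - 47522 = 144 - 47522 = -47378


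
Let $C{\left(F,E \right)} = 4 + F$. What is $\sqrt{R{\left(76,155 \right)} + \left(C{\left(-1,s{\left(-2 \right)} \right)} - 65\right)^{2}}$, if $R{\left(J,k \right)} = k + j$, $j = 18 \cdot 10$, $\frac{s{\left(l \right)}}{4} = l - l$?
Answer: $\sqrt{4179} \approx 64.645$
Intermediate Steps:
$s{\left(l \right)} = 0$ ($s{\left(l \right)} = 4 \left(l - l\right) = 4 \cdot 0 = 0$)
$j = 180$
$R{\left(J,k \right)} = 180 + k$ ($R{\left(J,k \right)} = k + 180 = 180 + k$)
$\sqrt{R{\left(76,155 \right)} + \left(C{\left(-1,s{\left(-2 \right)} \right)} - 65\right)^{2}} = \sqrt{\left(180 + 155\right) + \left(\left(4 - 1\right) - 65\right)^{2}} = \sqrt{335 + \left(3 - 65\right)^{2}} = \sqrt{335 + \left(-62\right)^{2}} = \sqrt{335 + 3844} = \sqrt{4179}$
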